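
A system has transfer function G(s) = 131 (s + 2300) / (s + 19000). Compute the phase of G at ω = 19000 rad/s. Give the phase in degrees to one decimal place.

∠(j19000 + 2300) = arctan(19000/2300) = 83.10°
∠(j19000 + 19000) = arctan(19000/19000) = 45.00°
∠G(j19000) = 83.10° − 45.00° = 38.10°

38.1°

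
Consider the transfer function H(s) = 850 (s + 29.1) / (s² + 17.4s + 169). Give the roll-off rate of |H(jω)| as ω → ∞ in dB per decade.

-20 dB/decade

With 1 zero and 2 poles, the high-frequency asymptotic slope is 20 × (1 − 2) = -20 dB/decade.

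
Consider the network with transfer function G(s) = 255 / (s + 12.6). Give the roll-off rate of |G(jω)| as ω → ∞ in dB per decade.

With 0 zeros and 1 pole, the high-frequency asymptotic slope is 20 × (0 − 1) = -20 dB/decade.

-20 dB/decade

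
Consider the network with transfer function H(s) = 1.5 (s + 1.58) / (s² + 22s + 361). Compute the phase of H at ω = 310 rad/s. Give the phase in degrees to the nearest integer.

-86°

∠(j310 + 1.58) = arctan(310/1.58) = 89.71°
∠[(j310)² + 22(j310) + 361] = ∠[-95739 + j6820] = 175.93°
∠H(j310) = 89.71° − 175.93° = -86.22°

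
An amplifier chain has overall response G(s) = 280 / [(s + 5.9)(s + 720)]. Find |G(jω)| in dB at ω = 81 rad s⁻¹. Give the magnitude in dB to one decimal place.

|j81 + 5.9| = √(81² + 5.9²) = 81.21
|j81 + 720| = √(81² + 720²) = 724.5
|G(j81)| = 280 / (81.21 × 724.5) = 0.0047584
20 log₁₀(0.0047584) = -46.45 dB

-46.5 dB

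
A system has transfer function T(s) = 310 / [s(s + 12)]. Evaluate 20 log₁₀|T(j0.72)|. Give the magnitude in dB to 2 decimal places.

31.08 dB

|j0.72 + 12| = √(0.72² + 12²) = 12.02
|j0.72| = 0.72
|T(j0.72)| = 310 / (12.02 × 0.72) = 35.815
20 log₁₀(35.815) = 31.081 dB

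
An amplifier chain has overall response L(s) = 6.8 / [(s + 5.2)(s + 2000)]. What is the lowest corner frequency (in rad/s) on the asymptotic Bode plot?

Break frequencies occur at each pole and zero magnitude: 5.2 rad/s, 2000 rad/s.
The lowest is 5.2 rad/s.

5.2 rad/s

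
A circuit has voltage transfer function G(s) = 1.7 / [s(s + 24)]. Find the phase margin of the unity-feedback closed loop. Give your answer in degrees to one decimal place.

89.8°

Gain crossover: |G(jω)| = 1 at ω ≈ 0.0708 rad s⁻¹.
∠G(j0.0708) = −90° − arctan(0.0708/24) ≈ -90.17°
PM = 180° + (-90.17°) = 89.83°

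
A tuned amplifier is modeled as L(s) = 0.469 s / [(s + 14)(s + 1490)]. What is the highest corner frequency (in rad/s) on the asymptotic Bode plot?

1490 rad/s

Break frequencies occur at each pole and zero magnitude: 14 rad/s, 1490 rad/s.
The highest is 1490 rad/s.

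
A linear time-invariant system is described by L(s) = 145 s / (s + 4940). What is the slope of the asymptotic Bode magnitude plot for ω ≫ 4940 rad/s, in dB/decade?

0 dB/decade

With 1 zero and 1 pole, the high-frequency asymptotic slope is 20 × (1 − 1) = 0 dB/decade.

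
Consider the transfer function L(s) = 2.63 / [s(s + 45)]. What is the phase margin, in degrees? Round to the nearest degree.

90°

Gain crossover: |L(jω)| = 1 at ω ≈ 0.0584 rad/s.
∠L(j0.0584) = −90° − arctan(0.0584/45) ≈ -90.07°
PM = 180° + (-90.07°) = 89.93°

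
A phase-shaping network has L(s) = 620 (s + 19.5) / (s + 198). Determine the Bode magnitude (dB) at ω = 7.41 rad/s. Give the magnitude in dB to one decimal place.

|j7.41 + 19.5| = √(7.41² + 19.5²) = 20.86
|j7.41 + 198| = √(7.41² + 198²) = 198.1
|L(j7.41)| = 620 × 20.86 / 198.1 = 65.275
20 log₁₀(65.275) = 36.29 dB

36.3 dB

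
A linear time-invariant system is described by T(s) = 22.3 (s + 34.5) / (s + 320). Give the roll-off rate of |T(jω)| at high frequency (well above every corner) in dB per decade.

With 1 zero and 1 pole, the high-frequency asymptotic slope is 20 × (1 − 1) = 0 dB/decade.

0 dB/decade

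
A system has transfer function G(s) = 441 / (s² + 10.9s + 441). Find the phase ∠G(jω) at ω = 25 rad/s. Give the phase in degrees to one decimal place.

-124.0 deg

∠[(j25)² + 10.9(j25) + 441] = ∠[-184 + j272.5] = 124.03°
∠G(j25) = −124.03° = -124.03°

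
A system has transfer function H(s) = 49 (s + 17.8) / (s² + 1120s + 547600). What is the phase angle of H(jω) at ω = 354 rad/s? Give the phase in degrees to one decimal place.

43.9 deg

∠(j354 + 17.8) = arctan(354/17.8) = 87.12°
∠[(j354)² + 1120(j354) + 547600] = ∠[4.2228e+05 + j3.9648e+05] = 43.19°
∠H(j354) = 87.12° − 43.19° = 43.93°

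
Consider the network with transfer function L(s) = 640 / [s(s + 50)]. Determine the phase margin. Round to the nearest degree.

76°

Gain crossover: |L(jω)| = 1 at ω ≈ 12.4 rad/s.
∠L(j12.4) = −90° − arctan(12.4/50) ≈ -103.95°
PM = 180° + (-103.95°) = 76.05°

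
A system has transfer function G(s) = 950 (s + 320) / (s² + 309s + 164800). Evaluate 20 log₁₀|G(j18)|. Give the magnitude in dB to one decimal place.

|j18 + 320| = √(18² + 320²) = 320.5
|(j18)² + 309(j18) + 164800| = |1.6448e+05 + j5562| = 1.646e+05
|G(j18)| = 950 × 320.5 / 1.646e+05 = 1.8502
20 log₁₀(1.8502) = 5.34 dB

5.3 dB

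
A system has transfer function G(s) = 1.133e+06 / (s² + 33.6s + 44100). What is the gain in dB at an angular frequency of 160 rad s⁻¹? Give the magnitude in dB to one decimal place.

35.4 dB

|(j160)² + 33.6(j160) + 44100| = |18500 + j5376| = 1.927e+04
|G(j160)| = 1.133e+06 / 1.927e+04 = 58.81
20 log₁₀(58.81) = 35.39 dB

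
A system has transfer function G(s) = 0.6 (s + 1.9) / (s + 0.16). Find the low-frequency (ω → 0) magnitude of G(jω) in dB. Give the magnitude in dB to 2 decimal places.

G(0) = 0.6 × 1.9 / 0.16 = 7.125
20 log₁₀(7.125) = 17.056 dB

17.06 dB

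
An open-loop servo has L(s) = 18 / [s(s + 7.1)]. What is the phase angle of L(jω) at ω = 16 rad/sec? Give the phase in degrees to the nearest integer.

-156 deg

∠(j16 + 7.1) = arctan(16/7.1) = 66.07°
∠(j16) = 90.00°
∠L(j16) = − (66.07° + 90.00°) = -156.07°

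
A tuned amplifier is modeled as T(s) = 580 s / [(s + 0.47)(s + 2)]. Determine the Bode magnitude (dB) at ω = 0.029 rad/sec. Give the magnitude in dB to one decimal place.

|j0.029| = 0.029
|j0.029 + 0.47| = √(0.029² + 0.47²) = 0.4709
|j0.029 + 2| = √(0.029² + 2²) = 2
|T(j0.029)| = 580 × 0.029 / (0.4709 × 2) = 17.858
20 log₁₀(17.858) = 25.04 dB

25.0 dB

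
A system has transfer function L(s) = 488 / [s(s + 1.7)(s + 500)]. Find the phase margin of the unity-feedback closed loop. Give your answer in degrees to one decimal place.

Gain crossover: |L(jω)| = 1 at ω ≈ 0.547 rad/s.
∠L(j0.547) = −90° − arctan(0.547/1.7) − arctan(0.547/500) ≈ -107.89°
PM = 180° + (-107.89°) = 72.11°

72.1°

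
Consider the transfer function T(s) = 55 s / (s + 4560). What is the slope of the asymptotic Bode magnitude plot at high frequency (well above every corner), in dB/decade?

0 dB/decade

With 1 zero and 1 pole, the high-frequency asymptotic slope is 20 × (1 − 1) = 0 dB/decade.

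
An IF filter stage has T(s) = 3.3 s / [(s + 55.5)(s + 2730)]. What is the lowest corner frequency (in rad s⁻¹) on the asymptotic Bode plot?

55.5 rad s⁻¹

Break frequencies occur at each pole and zero magnitude: 55.5 rad s⁻¹, 2730 rad s⁻¹.
The lowest is 55.5 rad s⁻¹.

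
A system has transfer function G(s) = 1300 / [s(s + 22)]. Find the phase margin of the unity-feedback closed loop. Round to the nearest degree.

Gain crossover: |G(jω)| = 1 at ω ≈ 32.9 rad/sec.
∠G(j32.9) = −90° − arctan(32.9/22) ≈ -146.20°
PM = 180° + (-146.20°) = 33.80°

34°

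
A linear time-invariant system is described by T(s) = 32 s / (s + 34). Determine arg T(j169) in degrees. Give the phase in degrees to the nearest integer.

11°

∠(j169) = 90.00°
∠(j169 + 34) = arctan(169/34) = 78.62°
∠T(j169) = 90.00° − 78.62° = 11.38°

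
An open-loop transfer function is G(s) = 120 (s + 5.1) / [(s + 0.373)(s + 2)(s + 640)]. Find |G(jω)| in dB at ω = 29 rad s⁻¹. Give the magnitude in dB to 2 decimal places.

-43.69 dB

|j29 + 5.1| = √(29² + 5.1²) = 29.45
|j29 + 0.373| = √(29² + 0.373²) = 29
|j29 + 2| = √(29² + 2²) = 29.07
|j29 + 640| = √(29² + 640²) = 640.7
|G(j29)| = 120 × 29.45 / (29 × 29.07 × 640.7) = 0.0065419
20 log₁₀(0.0065419) = -43.686 dB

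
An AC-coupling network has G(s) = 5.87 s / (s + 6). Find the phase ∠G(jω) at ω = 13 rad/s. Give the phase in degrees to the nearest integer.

25°

∠(j13) = 90.00°
∠(j13 + 6) = arctan(13/6) = 65.22°
∠G(j13) = 90.00° − 65.22° = 24.78°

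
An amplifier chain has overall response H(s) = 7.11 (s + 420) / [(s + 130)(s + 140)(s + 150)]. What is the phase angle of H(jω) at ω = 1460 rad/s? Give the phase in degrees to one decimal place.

∠(j1460 + 420) = arctan(1460/420) = 73.95°
∠(j1460 + 130) = arctan(1460/130) = 84.91°
∠(j1460 + 140) = arctan(1460/140) = 84.52°
∠(j1460 + 150) = arctan(1460/150) = 84.13°
∠H(j1460) = 73.95° − (84.91° + 84.52° + 84.13°) = -179.62°

-179.6°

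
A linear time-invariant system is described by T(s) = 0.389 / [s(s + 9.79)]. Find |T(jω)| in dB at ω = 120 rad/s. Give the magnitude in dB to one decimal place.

|j120 + 9.79| = √(120² + 9.79²) = 120.4
|j120| = 120
|T(j120)| = 0.389 / (120.4 × 120) = 2.6924e-05
20 log₁₀(2.6924e-05) = -91.40 dB

-91.4 dB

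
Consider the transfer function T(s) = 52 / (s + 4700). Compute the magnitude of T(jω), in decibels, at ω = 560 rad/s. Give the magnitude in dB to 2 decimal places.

-39.18 dB

|j560 + 4700| = √(560² + 4700²) = 4733
|T(j560)| = 52 / 4733 = 0.010986
20 log₁₀(0.010986) = -39.183 dB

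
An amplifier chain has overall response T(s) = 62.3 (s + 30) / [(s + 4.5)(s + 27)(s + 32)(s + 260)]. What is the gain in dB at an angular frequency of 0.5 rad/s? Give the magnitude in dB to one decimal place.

-54.7 dB

|j0.5 + 30| = √(0.5² + 30²) = 30
|j0.5 + 4.5| = √(0.5² + 4.5²) = 4.528
|j0.5 + 27| = √(0.5² + 27²) = 27
|j0.5 + 32| = √(0.5² + 32²) = 32
|j0.5 + 260| = √(0.5² + 260²) = 260
|T(j0.5)| = 62.3 × 30 / (4.528 × 27 × 32 × 260) = 0.0018373
20 log₁₀(0.0018373) = -54.72 dB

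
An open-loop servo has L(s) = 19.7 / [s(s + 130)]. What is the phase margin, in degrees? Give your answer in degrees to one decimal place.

89.9°

Gain crossover: |L(jω)| = 1 at ω ≈ 0.152 rad/s.
∠L(j0.152) = −90° − arctan(0.152/130) ≈ -90.07°
PM = 180° + (-90.07°) = 89.93°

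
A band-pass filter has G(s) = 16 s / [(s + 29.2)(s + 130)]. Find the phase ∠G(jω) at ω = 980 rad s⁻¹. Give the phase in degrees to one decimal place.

∠(j980) = 90.00°
∠(j980 + 29.2) = arctan(980/29.2) = 88.29°
∠(j980 + 130) = arctan(980/130) = 82.44°
∠G(j980) = 90.00° − (88.29° + 82.44°) = -80.74°

-80.7°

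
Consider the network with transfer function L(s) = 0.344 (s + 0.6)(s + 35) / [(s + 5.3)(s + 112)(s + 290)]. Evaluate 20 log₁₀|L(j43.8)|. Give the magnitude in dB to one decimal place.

-65.3 dB

|j43.8 + 0.6| = √(43.8² + 0.6²) = 43.8
|j43.8 + 35| = √(43.8² + 35²) = 56.07
|j43.8 + 5.3| = √(43.8² + 5.3²) = 44.12
|j43.8 + 112| = √(43.8² + 112²) = 120.3
|j43.8 + 290| = √(43.8² + 290²) = 293.3
|L(j43.8)| = 0.344 × 43.8 × 56.07 / (44.12 × 120.3 × 293.3) = 0.00054291
20 log₁₀(0.00054291) = -65.31 dB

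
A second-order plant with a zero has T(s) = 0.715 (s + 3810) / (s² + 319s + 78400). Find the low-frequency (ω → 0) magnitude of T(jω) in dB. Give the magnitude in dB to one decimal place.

T(0) = 0.715 × 3810 / 78400 = 0.034747
20 log₁₀(0.034747) = -29.18 dB

-29.2 dB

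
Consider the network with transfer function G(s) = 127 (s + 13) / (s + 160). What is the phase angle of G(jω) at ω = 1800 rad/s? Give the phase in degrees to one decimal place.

∠(j1800 + 13) = arctan(1800/13) = 89.59°
∠(j1800 + 160) = arctan(1800/160) = 84.92°
∠G(j1800) = 89.59° − 84.92° = 4.67°

4.7 deg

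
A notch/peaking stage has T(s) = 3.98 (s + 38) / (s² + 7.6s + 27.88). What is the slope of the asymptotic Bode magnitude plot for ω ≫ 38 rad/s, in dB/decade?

With 1 zero and 2 poles, the high-frequency asymptotic slope is 20 × (1 − 2) = -20 dB/decade.

-20 dB/decade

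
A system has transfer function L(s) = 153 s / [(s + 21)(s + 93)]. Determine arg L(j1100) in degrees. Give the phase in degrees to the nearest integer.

-84 deg

∠(j1100) = 90.00°
∠(j1100 + 21) = arctan(1100/21) = 88.91°
∠(j1100 + 93) = arctan(1100/93) = 85.17°
∠L(j1100) = 90.00° − (88.91° + 85.17°) = -84.07°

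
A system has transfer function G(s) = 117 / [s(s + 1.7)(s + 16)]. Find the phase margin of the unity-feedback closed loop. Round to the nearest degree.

Gain crossover: |G(jω)| = 1 at ω ≈ 2.43 rad s⁻¹.
∠G(j2.43) = −90° − arctan(2.43/1.7) − arctan(2.43/16) ≈ -153.73°
PM = 180° + (-153.73°) = 26.27°

26°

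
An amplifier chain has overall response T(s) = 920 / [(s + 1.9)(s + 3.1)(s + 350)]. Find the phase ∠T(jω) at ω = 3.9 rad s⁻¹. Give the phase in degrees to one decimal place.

∠(j3.9 + 1.9) = arctan(3.9/1.9) = 64.03°
∠(j3.9 + 3.1) = arctan(3.9/3.1) = 51.52°
∠(j3.9 + 350) = arctan(3.9/350) = 0.64°
∠T(j3.9) = − (64.03° + 51.52° + 0.64°) = -116.18°

-116.2°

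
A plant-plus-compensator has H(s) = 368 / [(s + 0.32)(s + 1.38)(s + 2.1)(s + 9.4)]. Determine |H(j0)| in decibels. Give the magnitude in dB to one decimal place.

32.5 dB

H(0) = 368 / (0.32 × 1.38 × 2.1 × 9.4) = 42.215
20 log₁₀(42.215) = 32.51 dB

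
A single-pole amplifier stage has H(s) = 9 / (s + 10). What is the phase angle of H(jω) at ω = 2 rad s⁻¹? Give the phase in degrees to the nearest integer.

∠(j2 + 10) = arctan(2/10) = 11.31°
∠H(j2) = −11.31° = -11.31°

-11°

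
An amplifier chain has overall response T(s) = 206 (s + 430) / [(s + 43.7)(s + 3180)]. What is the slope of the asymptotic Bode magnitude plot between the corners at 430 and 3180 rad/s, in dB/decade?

In this band the factors already past their corner are: zero at 430, pole at 43.7; net slope = 0 dB/decade.

0 dB/decade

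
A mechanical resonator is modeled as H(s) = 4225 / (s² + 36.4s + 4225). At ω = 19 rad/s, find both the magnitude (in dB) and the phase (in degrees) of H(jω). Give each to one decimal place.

|H| = 0.6 dB, ∠H = -10.1°

|(j19)² + 36.4(j19) + 4225| = |3864 + j691.6| = 3925
|H(j19)| = 4225 / 3925 = 1.0763
20 log₁₀(1.0763) = 0.64 dB
∠[(j19)² + 36.4(j19) + 4225] = ∠[3864 + j691.6] = 10.15°
∠H(j19) = −10.15° = -10.15°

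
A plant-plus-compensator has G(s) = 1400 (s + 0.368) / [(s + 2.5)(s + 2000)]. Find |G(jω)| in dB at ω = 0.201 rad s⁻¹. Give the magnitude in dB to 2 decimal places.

|j0.201 + 0.368| = √(0.201² + 0.368²) = 0.4193
|j0.201 + 2.5| = √(0.201² + 2.5²) = 2.508
|j0.201 + 2000| = √(0.201² + 2000²) = 2000
|G(j0.201)| = 1400 × 0.4193 / (2.508 × 2000) = 0.11703
20 log₁₀(0.11703) = -18.634 dB

-18.63 dB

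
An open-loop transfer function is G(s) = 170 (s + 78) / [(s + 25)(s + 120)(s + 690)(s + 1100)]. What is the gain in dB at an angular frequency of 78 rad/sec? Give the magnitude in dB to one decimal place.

|j78 + 78| = √(78² + 78²) = 110.3
|j78 + 25| = √(78² + 25²) = 81.91
|j78 + 120| = √(78² + 120²) = 143.1
|j78 + 690| = √(78² + 690²) = 694.4
|j78 + 1100| = √(78² + 1100²) = 1103
|G(j78)| = 170 × 110.3 / (81.91 × 143.1 × 694.4 × 1103) = 2.089e-06
20 log₁₀(2.089e-06) = -113.60 dB

-113.6 dB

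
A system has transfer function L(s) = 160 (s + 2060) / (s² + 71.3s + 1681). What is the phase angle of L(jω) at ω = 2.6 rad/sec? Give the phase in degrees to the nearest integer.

∠(j2.6 + 2060) = arctan(2.6/2060) = 0.07°
∠[(j2.6)² + 71.3(j2.6) + 1681] = ∠[1674.2 + j185.38] = 6.32°
∠L(j2.6) = 0.07° − 6.32° = -6.25°

-6°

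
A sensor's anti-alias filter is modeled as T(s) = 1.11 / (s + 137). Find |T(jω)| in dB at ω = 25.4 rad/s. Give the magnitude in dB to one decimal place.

-42.0 dB

|j25.4 + 137| = √(25.4² + 137²) = 139.3
|T(j25.4)| = 1.11 / 139.3 = 0.0079664
20 log₁₀(0.0079664) = -41.97 dB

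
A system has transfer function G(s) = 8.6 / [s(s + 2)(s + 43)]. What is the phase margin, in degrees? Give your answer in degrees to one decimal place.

Gain crossover: |G(jω)| = 1 at ω ≈ 0.0999 rad/sec.
∠G(j0.0999) = −90° − arctan(0.0999/2) − arctan(0.0999/43) ≈ -92.99°
PM = 180° + (-92.99°) = 87.01°

87.0°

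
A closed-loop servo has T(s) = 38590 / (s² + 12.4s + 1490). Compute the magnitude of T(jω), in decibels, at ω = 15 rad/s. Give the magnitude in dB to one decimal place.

29.6 dB

|(j15)² + 12.4(j15) + 1490| = |1265 + j186| = 1279
|T(j15)| = 38590 / 1279 = 30.181
20 log₁₀(30.181) = 29.59 dB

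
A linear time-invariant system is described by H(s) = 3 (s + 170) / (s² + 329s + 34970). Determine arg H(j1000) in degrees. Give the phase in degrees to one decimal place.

∠(j1000 + 170) = arctan(1000/170) = 80.35°
∠[(j1000)² + 329(j1000) + 34970] = ∠[-9.6503e+05 + j3.29e+05] = 161.17°
∠H(j1000) = 80.35° − 161.17° = -80.82°

-80.8°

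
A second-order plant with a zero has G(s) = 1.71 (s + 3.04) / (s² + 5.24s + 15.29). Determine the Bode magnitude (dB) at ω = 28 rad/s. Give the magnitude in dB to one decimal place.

|j28 + 3.04| = √(28² + 3.04²) = 28.16
|(j28)² + 5.24(j28) + 15.29| = |-768.71 + j146.72| = 782.6
|G(j28)| = 1.71 × 28.16 / 782.6 = 0.061541
20 log₁₀(0.061541) = -24.22 dB

-24.2 dB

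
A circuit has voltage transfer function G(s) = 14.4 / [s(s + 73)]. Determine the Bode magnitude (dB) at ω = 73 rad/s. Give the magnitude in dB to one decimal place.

|j73 + 73| = √(73² + 73²) = 103.2
|j73| = 73
|G(j73)| = 14.4 / (103.2 × 73) = 0.0019107
20 log₁₀(0.0019107) = -54.38 dB

-54.4 dB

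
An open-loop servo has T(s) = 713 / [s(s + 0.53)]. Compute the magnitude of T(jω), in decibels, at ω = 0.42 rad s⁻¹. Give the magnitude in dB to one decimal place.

68.0 dB

|j0.42 + 0.53| = √(0.42² + 0.53²) = 0.6762
|j0.42| = 0.42
|T(j0.42)| = 713 / (0.6762 × 0.42) = 2510.4
20 log₁₀(2510.4) = 67.99 dB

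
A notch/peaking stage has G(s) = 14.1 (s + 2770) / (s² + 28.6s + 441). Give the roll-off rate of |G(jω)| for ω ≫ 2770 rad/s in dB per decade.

With 1 zero and 2 poles, the high-frequency asymptotic slope is 20 × (1 − 2) = -20 dB/decade.

-20 dB/decade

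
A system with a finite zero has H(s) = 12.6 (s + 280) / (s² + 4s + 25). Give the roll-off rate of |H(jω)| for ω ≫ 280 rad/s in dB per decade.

-20 dB/decade

With 1 zero and 2 poles, the high-frequency asymptotic slope is 20 × (1 − 2) = -20 dB/decade.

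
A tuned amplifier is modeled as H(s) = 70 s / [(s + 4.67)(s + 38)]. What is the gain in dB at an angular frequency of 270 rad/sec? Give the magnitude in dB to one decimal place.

|j270| = 270
|j270 + 4.67| = √(270² + 4.67²) = 270
|j270 + 38| = √(270² + 38²) = 272.7
|H(j270)| = 70 × 270 / (270 × 272.7) = 0.25669
20 log₁₀(0.25669) = -11.81 dB

-11.8 dB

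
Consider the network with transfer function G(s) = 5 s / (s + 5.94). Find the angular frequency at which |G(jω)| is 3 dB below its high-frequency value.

For a single-pole high-pass, the −3 dB point is at the pole: ω = 5.94 rad/s.

5.94 rad/s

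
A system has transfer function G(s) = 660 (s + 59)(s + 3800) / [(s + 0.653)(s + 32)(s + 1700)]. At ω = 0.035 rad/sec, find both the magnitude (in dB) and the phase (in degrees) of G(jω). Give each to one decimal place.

|j0.035 + 59| = √(0.035² + 59²) = 59
|j0.035 + 3800| = √(0.035² + 3800²) = 3800
|j0.035 + 0.653| = √(0.035² + 0.653²) = 0.6539
|j0.035 + 32| = √(0.035² + 32²) = 32
|j0.035 + 1700| = √(0.035² + 1700²) = 1700
|G(j0.035)| = 660 × 59 × 3800 / (0.6539 × 32 × 1700) = 4159.5
20 log₁₀(4159.5) = 72.38 dB
∠(j0.035 + 59) = arctan(0.035/59) = 0.03°
∠(j0.035 + 3800) = arctan(0.035/3800) = 0.00°
∠(j0.035 + 0.653) = arctan(0.035/0.653) = 3.07°
∠(j0.035 + 32) = arctan(0.035/32) = 0.06°
∠(j0.035 + 1700) = arctan(0.035/1700) = 0.00°
∠G(j0.035) = 0.03° + 0.00° − (3.07° + 0.06° + 0.00°) = -3.10°

|G| = 72.4 dB, ∠G = -3.1°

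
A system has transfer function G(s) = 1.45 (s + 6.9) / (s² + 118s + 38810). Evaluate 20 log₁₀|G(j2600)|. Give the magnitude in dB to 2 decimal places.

|j2600 + 6.9| = √(2600² + 6.9²) = 2600
|(j2600)² + 118(j2600) + 38810| = |-6.7212e+06 + j3.068e+05| = 6.728e+06
|G(j2600)| = 1.45 × 2600 / 6.728e+06 = 0.00056033
20 log₁₀(0.00056033) = -65.031 dB

-65.03 dB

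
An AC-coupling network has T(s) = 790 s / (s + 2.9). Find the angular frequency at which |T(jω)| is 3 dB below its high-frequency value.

For a single-pole high-pass, the −3 dB point is at the pole: ω = 2.9 rad/s.

2.9 rad/s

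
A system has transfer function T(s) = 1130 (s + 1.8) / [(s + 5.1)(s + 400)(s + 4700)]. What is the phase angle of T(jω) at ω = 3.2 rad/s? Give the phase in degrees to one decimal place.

∠(j3.2 + 1.8) = arctan(3.2/1.8) = 60.64°
∠(j3.2 + 5.1) = arctan(3.2/5.1) = 32.11°
∠(j3.2 + 400) = arctan(3.2/400) = 0.46°
∠(j3.2 + 4700) = arctan(3.2/4700) = 0.04°
∠T(j3.2) = 60.64° − (32.11° + 0.46° + 0.04°) = 28.04°

28.0 deg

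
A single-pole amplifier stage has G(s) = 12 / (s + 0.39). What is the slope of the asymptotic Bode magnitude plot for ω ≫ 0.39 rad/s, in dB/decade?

-20 dB/decade

With 0 zeros and 1 pole, the high-frequency asymptotic slope is 20 × (0 − 1) = -20 dB/decade.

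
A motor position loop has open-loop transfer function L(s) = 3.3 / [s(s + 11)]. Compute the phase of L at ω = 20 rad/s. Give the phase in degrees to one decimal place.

-151.2°

∠(j20 + 11) = arctan(20/11) = 61.19°
∠(j20) = 90.00°
∠L(j20) = − (61.19° + 90.00°) = -151.19°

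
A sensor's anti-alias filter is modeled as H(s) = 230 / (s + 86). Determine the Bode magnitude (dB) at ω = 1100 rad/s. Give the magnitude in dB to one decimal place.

-13.6 dB

|j1100 + 86| = √(1100² + 86²) = 1103
|H(j1100)| = 230 / 1103 = 0.20845
20 log₁₀(0.20845) = -13.62 dB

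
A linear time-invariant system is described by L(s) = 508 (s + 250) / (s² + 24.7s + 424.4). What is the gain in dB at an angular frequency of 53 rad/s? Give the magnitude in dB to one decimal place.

33.6 dB

|j53 + 250| = √(53² + 250²) = 255.6
|(j53)² + 24.7(j53) + 424.4| = |-2384.6 + j1309.1| = 2720
|L(j53)| = 508 × 255.6 / 2720 = 47.724
20 log₁₀(47.724) = 33.57 dB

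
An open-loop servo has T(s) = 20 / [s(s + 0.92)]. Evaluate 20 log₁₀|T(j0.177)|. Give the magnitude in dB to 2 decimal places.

41.63 dB

|j0.177 + 0.92| = √(0.177² + 0.92²) = 0.9369
|j0.177| = 0.177
|T(j0.177)| = 20 / (0.9369 × 0.177) = 120.61
20 log₁₀(120.61) = 41.628 dB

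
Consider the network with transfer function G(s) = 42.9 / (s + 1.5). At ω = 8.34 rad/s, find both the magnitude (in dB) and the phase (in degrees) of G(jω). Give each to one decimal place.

|G| = 14.1 dB, ∠G = -79.8°

|j8.34 + 1.5| = √(8.34² + 1.5²) = 8.474
|G(j8.34)| = 42.9 / 8.474 = 5.0627
20 log₁₀(5.0627) = 14.09 dB
∠(j8.34 + 1.5) = arctan(8.34/1.5) = 79.80°
∠G(j8.34) = −79.80° = -79.80°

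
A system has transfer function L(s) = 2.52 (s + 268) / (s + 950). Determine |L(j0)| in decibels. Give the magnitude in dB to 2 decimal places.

-2.96 dB

L(0) = 2.52 × 268 / 950 = 0.71091
20 log₁₀(0.71091) = -2.964 dB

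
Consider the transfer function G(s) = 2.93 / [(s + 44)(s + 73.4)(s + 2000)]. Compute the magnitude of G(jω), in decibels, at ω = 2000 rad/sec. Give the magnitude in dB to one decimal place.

-191.7 dB

|j2000 + 44| = √(2000² + 44²) = 2000
|j2000 + 73.4| = √(2000² + 73.4²) = 2001
|j2000 + 2000| = √(2000² + 2000²) = 2828
|G(j2000)| = 2.93 / (2000 × 2001 × 2828) = 2.5874e-10
20 log₁₀(2.5874e-10) = -191.74 dB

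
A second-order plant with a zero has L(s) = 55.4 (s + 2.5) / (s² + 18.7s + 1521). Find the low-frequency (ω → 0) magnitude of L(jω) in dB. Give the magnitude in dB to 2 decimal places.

L(0) = 55.4 × 2.5 / 1521 = 0.091059
20 log₁₀(0.091059) = -20.814 dB

-20.81 dB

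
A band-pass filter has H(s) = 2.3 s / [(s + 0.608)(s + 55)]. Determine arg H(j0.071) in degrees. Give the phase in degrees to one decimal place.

83.3 deg

∠(j0.071) = 90.00°
∠(j0.071 + 0.608) = arctan(0.071/0.608) = 6.66°
∠(j0.071 + 55) = arctan(0.071/55) = 0.07°
∠H(j0.071) = 90.00° − (6.66° + 0.07°) = 83.27°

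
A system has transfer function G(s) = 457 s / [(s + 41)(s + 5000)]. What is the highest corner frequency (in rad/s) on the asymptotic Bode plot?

5000 rad/s

Break frequencies occur at each pole and zero magnitude: 41 rad/s, 5000 rad/s.
The highest is 5000 rad/s.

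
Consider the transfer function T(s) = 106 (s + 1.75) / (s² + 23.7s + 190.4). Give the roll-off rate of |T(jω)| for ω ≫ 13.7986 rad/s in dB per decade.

-20 dB/decade

With 1 zero and 2 poles, the high-frequency asymptotic slope is 20 × (1 − 2) = -20 dB/decade.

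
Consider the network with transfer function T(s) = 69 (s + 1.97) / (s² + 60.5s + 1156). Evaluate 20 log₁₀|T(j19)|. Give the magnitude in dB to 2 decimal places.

|j19 + 1.97| = √(19² + 1.97²) = 19.1
|(j19)² + 60.5(j19) + 1156| = |795 + j1149.5| = 1398
|T(j19)| = 69 × 19.1 / 1398 = 0.94304
20 log₁₀(0.94304) = -0.509 dB

-0.51 dB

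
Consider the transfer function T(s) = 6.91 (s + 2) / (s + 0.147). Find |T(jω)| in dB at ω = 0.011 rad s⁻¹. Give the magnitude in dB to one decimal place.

39.4 dB

|j0.011 + 2| = √(0.011² + 2²) = 2
|j0.011 + 0.147| = √(0.011² + 0.147²) = 0.1474
|T(j0.011)| = 6.91 × 2 / 0.1474 = 93.753
20 log₁₀(93.753) = 39.44 dB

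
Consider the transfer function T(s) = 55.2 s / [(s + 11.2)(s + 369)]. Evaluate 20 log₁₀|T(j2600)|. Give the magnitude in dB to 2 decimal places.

-33.55 dB

|j2600| = 2600
|j2600 + 11.2| = √(2600² + 11.2²) = 2600
|j2600 + 369| = √(2600² + 369²) = 2626
|T(j2600)| = 55.2 × 2600 / (2600 × 2626) = 0.02102
20 log₁₀(0.02102) = -33.547 dB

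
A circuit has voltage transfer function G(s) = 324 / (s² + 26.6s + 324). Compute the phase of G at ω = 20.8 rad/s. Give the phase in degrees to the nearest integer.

-101 deg

∠[(j20.8)² + 26.6(j20.8) + 324] = ∠[-108.64 + j553.28] = 101.11°
∠G(j20.8) = −101.11° = -101.11°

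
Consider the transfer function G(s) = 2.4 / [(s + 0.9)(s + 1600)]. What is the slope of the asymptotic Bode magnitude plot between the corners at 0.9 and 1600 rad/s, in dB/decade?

In this band the factors already past their corner are: pole at 0.9; net slope = -20 dB/decade.

-20 dB/decade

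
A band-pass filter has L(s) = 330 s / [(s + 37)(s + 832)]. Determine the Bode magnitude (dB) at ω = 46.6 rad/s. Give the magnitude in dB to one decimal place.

-10.2 dB

|j46.6| = 46.6
|j46.6 + 37| = √(46.6² + 37²) = 59.5
|j46.6 + 832| = √(46.6² + 832²) = 833.3
|L(j46.6)| = 330 × 46.6 / (59.5 × 833.3) = 0.31014
20 log₁₀(0.31014) = -10.17 dB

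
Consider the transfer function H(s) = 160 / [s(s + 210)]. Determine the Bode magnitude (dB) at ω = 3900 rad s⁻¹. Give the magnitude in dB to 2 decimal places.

|j3900 + 210| = √(3900² + 210²) = 3906
|j3900| = 3900
|H(j3900)| = 160 / (3906 × 3900) = 1.0504e-05
20 log₁₀(1.0504e-05) = -99.573 dB

-99.57 dB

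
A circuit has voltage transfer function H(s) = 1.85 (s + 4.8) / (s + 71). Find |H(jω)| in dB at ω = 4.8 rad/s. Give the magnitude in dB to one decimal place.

-15.1 dB

|j4.8 + 4.8| = √(4.8² + 4.8²) = 6.788
|j4.8 + 71| = √(4.8² + 71²) = 71.16
|H(j4.8)| = 1.85 × 6.788 / 71.16 = 0.17647
20 log₁₀(0.17647) = -15.07 dB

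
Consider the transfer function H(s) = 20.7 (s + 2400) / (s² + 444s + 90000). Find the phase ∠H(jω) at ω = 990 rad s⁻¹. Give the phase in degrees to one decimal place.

∠(j990 + 2400) = arctan(990/2400) = 22.42°
∠[(j990)² + 444(j990) + 90000] = ∠[-8.901e+05 + j4.3956e+05] = 153.72°
∠H(j990) = 22.42° − 153.72° = -131.30°

-131.3°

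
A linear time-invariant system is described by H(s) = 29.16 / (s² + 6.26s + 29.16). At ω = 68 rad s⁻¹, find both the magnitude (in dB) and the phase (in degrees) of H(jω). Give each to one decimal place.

|H| = -44.0 dB, ∠H = -174.7°

|(j68)² + 6.26(j68) + 29.16| = |-4594.8 + j425.68| = 4615
|H(j68)| = 29.16 / 4615 = 0.0063192
20 log₁₀(0.0063192) = -43.99 dB
∠[(j68)² + 6.26(j68) + 29.16] = ∠[-4594.8 + j425.68] = 174.71°
∠H(j68) = −174.71° = -174.71°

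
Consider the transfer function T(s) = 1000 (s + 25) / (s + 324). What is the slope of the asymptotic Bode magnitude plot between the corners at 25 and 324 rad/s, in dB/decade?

20 dB/decade

In this band the factors already past their corner are: zero at 25; net slope = 20 dB/decade.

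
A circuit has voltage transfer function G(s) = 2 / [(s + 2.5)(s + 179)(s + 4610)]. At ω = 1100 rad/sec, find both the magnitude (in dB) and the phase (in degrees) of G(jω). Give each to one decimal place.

|G| = -189.3 dB, ∠G = -184.0°

|j1100 + 2.5| = √(1100² + 2.5²) = 1100
|j1100 + 179| = √(1100² + 179²) = 1114
|j1100 + 4610| = √(1100² + 4610²) = 4739
|G(j1100)| = 2 / (1100 × 1114 × 4739) = 3.4423e-10
20 log₁₀(3.4423e-10) = -189.26 dB
∠(j1100 + 2.5) = arctan(1100/2.5) = 89.87°
∠(j1100 + 179) = arctan(1100/179) = 80.76°
∠(j1100 + 4610) = arctan(1100/4610) = 13.42°
∠G(j1100) = − (89.87° + 80.76° + 13.42°) = -184.05°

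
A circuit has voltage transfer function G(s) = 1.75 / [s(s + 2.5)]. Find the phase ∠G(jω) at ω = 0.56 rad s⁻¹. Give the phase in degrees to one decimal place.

-102.6°

∠(j0.56 + 2.5) = arctan(0.56/2.5) = 12.63°
∠(j0.56) = 90.00°
∠G(j0.56) = − (12.63° + 90.00°) = -102.63°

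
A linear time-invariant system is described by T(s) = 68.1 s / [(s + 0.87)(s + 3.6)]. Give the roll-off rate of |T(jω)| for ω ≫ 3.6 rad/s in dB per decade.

-20 dB/decade

With 1 zero and 2 poles, the high-frequency asymptotic slope is 20 × (1 − 2) = -20 dB/decade.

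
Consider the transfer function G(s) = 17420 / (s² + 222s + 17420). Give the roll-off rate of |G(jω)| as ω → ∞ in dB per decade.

With 0 zeros and 2 poles, the high-frequency asymptotic slope is 20 × (0 − 2) = -40 dB/decade.

-40 dB/decade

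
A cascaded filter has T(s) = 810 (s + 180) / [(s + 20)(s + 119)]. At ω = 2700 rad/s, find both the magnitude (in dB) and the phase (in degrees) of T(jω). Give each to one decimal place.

|T| = -10.4 dB, ∠T = -90.9 deg

|j2700 + 180| = √(2700² + 180²) = 2706
|j2700 + 20| = √(2700² + 20²) = 2700
|j2700 + 119| = √(2700² + 119²) = 2703
|T(j2700)| = 810 × 2706 / (2700 × 2703) = 0.30037
20 log₁₀(0.30037) = -10.45 dB
∠(j2700 + 180) = arctan(2700/180) = 86.19°
∠(j2700 + 20) = arctan(2700/20) = 89.58°
∠(j2700 + 119) = arctan(2700/119) = 87.48°
∠T(j2700) = 86.19° − (89.58° + 87.48°) = -90.87°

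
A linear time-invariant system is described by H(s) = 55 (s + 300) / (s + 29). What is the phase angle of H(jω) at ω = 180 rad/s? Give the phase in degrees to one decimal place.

∠(j180 + 300) = arctan(180/300) = 30.96°
∠(j180 + 29) = arctan(180/29) = 80.85°
∠H(j180) = 30.96° − 80.85° = -49.88°

-49.9°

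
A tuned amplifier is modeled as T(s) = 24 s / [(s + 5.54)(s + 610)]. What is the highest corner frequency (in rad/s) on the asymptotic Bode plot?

610 rad/s

Break frequencies occur at each pole and zero magnitude: 5.54 rad/s, 610 rad/s.
The highest is 610 rad/s.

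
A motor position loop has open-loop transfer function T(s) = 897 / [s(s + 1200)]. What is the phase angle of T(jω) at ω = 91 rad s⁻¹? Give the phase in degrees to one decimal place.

-94.3°

∠(j91 + 1200) = arctan(91/1200) = 4.34°
∠(j91) = 90.00°
∠T(j91) = − (4.34° + 90.00°) = -94.34°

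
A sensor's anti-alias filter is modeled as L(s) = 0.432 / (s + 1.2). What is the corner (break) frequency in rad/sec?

The single real pole at s = −1.2 gives a corner at ω = 1.2 rad/sec.

1.2 rad/sec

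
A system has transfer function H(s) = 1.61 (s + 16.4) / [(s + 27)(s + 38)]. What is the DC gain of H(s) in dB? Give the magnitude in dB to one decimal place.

H(0) = 1.61 × 16.4 / (27 × 38) = 0.025735
20 log₁₀(0.025735) = -31.79 dB

-31.8 dB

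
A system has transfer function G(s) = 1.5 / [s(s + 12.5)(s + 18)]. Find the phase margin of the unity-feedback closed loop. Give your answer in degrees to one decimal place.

Gain crossover: |G(jω)| = 1 at ω ≈ 0.00667 rad/s.
∠G(j0.00667) = −90° − arctan(0.00667/12.5) − arctan(0.00667/18) ≈ -90.05°
PM = 180° + (-90.05°) = 89.95°

89.9°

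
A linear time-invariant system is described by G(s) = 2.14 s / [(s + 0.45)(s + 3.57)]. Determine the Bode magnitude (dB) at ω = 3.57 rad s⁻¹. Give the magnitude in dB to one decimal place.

-7.5 dB

|j3.57| = 3.57
|j3.57 + 0.45| = √(3.57² + 0.45²) = 3.598
|j3.57 + 3.57| = √(3.57² + 3.57²) = 5.049
|G(j3.57)| = 2.14 × 3.57 / (3.598 × 5.049) = 0.42054
20 log₁₀(0.42054) = -7.52 dB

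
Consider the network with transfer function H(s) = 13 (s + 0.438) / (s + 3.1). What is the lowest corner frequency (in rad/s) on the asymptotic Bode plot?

Break frequencies occur at each pole and zero magnitude: 0.438 rad/s, 3.1 rad/s.
The lowest is 0.438 rad/s.

0.438 rad/s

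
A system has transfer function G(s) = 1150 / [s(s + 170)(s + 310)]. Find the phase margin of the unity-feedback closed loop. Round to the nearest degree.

90°

Gain crossover: |G(jω)| = 1 at ω ≈ 0.0218 rad/s.
∠G(j0.0218) = −90° − arctan(0.0218/170) − arctan(0.0218/310) ≈ -90.01°
PM = 180° + (-90.01°) = 89.99°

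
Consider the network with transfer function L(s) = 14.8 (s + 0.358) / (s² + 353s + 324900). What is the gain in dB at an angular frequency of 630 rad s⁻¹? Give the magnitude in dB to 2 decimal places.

|j630 + 0.358| = √(630² + 0.358²) = 630
|(j630)² + 353(j630) + 324900| = |-72000 + j2.2239e+05| = 2.338e+05
|L(j630)| = 14.8 × 630 / 2.338e+05 = 0.039888
20 log₁₀(0.039888) = -27.983 dB

-27.98 dB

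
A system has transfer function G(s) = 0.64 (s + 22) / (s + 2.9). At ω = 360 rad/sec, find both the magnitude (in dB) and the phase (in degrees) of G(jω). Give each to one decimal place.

|G| = -3.9 dB, ∠G = -3.0°

|j360 + 22| = √(360² + 22²) = 360.7
|j360 + 2.9| = √(360² + 2.9²) = 360
|G(j360)| = 0.64 × 360.7 / 360 = 0.64117
20 log₁₀(0.64117) = -3.86 dB
∠(j360 + 22) = arctan(360/22) = 86.50°
∠(j360 + 2.9) = arctan(360/2.9) = 89.54°
∠G(j360) = 86.50° − 89.54° = -3.04°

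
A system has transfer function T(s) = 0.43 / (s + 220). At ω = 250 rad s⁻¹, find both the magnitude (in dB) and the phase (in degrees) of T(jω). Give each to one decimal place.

|T| = -57.8 dB, ∠T = -48.7°

|j250 + 220| = √(250² + 220²) = 333
|T(j250)| = 0.43 / 333 = 0.0012912
20 log₁₀(0.0012912) = -57.78 dB
∠(j250 + 220) = arctan(250/220) = 48.65°
∠T(j250) = −48.65° = -48.65°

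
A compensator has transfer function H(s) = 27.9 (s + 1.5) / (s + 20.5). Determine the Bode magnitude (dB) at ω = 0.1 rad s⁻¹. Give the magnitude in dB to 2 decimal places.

6.22 dB

|j0.1 + 1.5| = √(0.1² + 1.5²) = 1.503
|j0.1 + 20.5| = √(0.1² + 20.5²) = 20.5
|H(j0.1)| = 27.9 × 1.503 / 20.5 = 2.046
20 log₁₀(2.046) = 6.218 dB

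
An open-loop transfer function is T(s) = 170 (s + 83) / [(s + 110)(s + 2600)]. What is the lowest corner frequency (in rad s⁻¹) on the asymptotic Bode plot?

Break frequencies occur at each pole and zero magnitude: 83 rad s⁻¹, 110 rad s⁻¹, 2600 rad s⁻¹.
The lowest is 83 rad s⁻¹.

83 rad s⁻¹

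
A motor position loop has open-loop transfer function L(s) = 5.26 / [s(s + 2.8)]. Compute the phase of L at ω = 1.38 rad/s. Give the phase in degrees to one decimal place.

∠(j1.38 + 2.8) = arctan(1.38/2.8) = 26.24°
∠(j1.38) = 90.00°
∠L(j1.38) = − (26.24° + 90.00°) = -116.24°

-116.2°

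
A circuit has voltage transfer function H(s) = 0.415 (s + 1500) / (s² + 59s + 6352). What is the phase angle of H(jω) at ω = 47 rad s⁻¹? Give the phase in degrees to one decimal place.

∠(j47 + 1500) = arctan(47/1500) = 1.79°
∠[(j47)² + 59(j47) + 6352] = ∠[4143 + j2773] = 33.80°
∠H(j47) = 1.79° − 33.80° = -32.00°

-32.0 deg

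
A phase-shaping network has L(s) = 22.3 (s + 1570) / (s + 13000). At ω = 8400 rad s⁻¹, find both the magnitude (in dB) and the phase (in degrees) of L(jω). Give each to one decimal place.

|L| = 21.8 dB, ∠L = 46.5°

|j8400 + 1570| = √(8400² + 1570²) = 8545
|j8400 + 13000| = √(8400² + 13000²) = 1.548e+04
|L(j8400)| = 22.3 × 8545 / 1.548e+04 = 12.312
20 log₁₀(12.312) = 21.81 dB
∠(j8400 + 1570) = arctan(8400/1570) = 79.41°
∠(j8400 + 13000) = arctan(8400/13000) = 32.87°
∠L(j8400) = 79.41° − 32.87° = 46.54°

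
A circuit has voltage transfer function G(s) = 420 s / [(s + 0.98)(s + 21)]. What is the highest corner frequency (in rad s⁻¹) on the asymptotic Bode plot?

21 rad s⁻¹

Break frequencies occur at each pole and zero magnitude: 0.98 rad s⁻¹, 21 rad s⁻¹.
The highest is 21 rad s⁻¹.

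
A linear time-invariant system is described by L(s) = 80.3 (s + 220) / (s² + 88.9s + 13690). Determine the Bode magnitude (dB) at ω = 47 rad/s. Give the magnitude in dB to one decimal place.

|j47 + 220| = √(47² + 220²) = 225
|(j47)² + 88.9(j47) + 13690| = |11481 + j4178.3| = 1.222e+04
|L(j47)| = 80.3 × 225 / 1.222e+04 = 1.4786
20 log₁₀(1.4786) = 3.40 dB

3.4 dB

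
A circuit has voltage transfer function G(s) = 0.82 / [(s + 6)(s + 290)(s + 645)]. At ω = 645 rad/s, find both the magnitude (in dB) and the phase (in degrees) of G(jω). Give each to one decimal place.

|G| = -174.1 dB, ∠G = -200.3°

|j645 + 6| = √(645² + 6²) = 645
|j645 + 290| = √(645² + 290²) = 707.2
|j645 + 645| = √(645² + 645²) = 912.2
|G(j645)| = 0.82 / (645 × 707.2 × 912.2) = 1.9707e-09
20 log₁₀(1.9707e-09) = -174.11 dB
∠(j645 + 6) = arctan(645/6) = 89.47°
∠(j645 + 290) = arctan(645/290) = 65.79°
∠(j645 + 645) = arctan(645/645) = 45.00°
∠G(j645) = − (89.47° + 65.79° + 45.00°) = -200.26°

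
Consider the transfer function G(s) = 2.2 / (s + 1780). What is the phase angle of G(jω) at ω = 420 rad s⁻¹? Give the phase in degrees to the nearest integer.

-13°

∠(j420 + 1780) = arctan(420/1780) = 13.28°
∠G(j420) = −13.28° = -13.28°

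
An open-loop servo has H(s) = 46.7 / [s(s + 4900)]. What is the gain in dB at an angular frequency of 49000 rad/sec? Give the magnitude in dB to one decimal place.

|j49000 + 4900| = √(49000² + 4900²) = 4.924e+04
|j49000| = 4.9e+04
|H(j49000)| = 46.7 / (4.924e+04 × 4.9e+04) = 1.9354e-08
20 log₁₀(1.9354e-08) = -154.26 dB

-154.3 dB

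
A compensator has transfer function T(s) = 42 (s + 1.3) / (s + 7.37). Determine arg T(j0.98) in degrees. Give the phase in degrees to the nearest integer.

29°

∠(j0.98 + 1.3) = arctan(0.98/1.3) = 37.01°
∠(j0.98 + 7.37) = arctan(0.98/7.37) = 7.57°
∠T(j0.98) = 37.01° − 7.57° = 29.44°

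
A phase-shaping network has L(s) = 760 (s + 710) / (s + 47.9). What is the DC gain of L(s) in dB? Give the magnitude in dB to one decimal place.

81.0 dB

L(0) = 760 × 710 / 47.9 = 11265
20 log₁₀(11265) = 81.03 dB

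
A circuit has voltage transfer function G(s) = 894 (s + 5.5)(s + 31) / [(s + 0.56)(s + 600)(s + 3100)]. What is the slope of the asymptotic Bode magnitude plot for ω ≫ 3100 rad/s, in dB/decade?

-20 dB/decade

With 2 zeros and 3 poles, the high-frequency asymptotic slope is 20 × (2 − 3) = -20 dB/decade.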